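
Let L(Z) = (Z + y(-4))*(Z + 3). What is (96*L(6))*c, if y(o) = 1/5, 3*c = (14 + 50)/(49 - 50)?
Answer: -571392/5 ≈ -1.1428e+5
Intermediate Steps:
c = -64/3 (c = ((14 + 50)/(49 - 50))/3 = (64/(-1))/3 = (64*(-1))/3 = (⅓)*(-64) = -64/3 ≈ -21.333)
y(o) = ⅕
L(Z) = (3 + Z)*(⅕ + Z) (L(Z) = (Z + ⅕)*(Z + 3) = (⅕ + Z)*(3 + Z) = (3 + Z)*(⅕ + Z))
(96*L(6))*c = (96*(⅗ + 6² + (16/5)*6))*(-64/3) = (96*(⅗ + 36 + 96/5))*(-64/3) = (96*(279/5))*(-64/3) = (26784/5)*(-64/3) = -571392/5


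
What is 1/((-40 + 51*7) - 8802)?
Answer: -1/8485 ≈ -0.00011786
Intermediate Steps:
1/((-40 + 51*7) - 8802) = 1/((-40 + 357) - 8802) = 1/(317 - 8802) = 1/(-8485) = -1/8485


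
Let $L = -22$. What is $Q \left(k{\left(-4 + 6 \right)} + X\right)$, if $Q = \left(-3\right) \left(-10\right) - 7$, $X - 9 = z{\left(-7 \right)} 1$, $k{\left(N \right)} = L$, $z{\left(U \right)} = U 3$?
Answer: $-782$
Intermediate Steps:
$z{\left(U \right)} = 3 U$
$k{\left(N \right)} = -22$
$X = -12$ ($X = 9 + 3 \left(-7\right) 1 = 9 - 21 = -12$)
$Q = 23$ ($Q = 30 - 7 = 23$)
$Q \left(k{\left(-4 + 6 \right)} + X\right) = 23 \left(-22 - 12\right) = 23 \left(-34\right) = -782$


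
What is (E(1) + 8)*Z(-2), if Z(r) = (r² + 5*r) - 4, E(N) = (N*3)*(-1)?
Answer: -50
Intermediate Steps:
E(N) = -3*N (E(N) = (3*N)*(-1) = -3*N)
Z(r) = -4 + r² + 5*r
(E(1) + 8)*Z(-2) = (-3*1 + 8)*(-4 + (-2)² + 5*(-2)) = (-3 + 8)*(-4 + 4 - 10) = 5*(-10) = -50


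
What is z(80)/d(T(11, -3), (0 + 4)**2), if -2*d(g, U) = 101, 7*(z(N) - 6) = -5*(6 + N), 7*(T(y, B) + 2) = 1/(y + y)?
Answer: 776/707 ≈ 1.0976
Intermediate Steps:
T(y, B) = -2 + 1/(14*y) (T(y, B) = -2 + 1/(7*(y + y)) = -2 + 1/(7*((2*y))) = -2 + (1/(2*y))/7 = -2 + 1/(14*y))
z(N) = 12/7 - 5*N/7 (z(N) = 6 + (-5*(6 + N))/7 = 6 + (-30 - 5*N)/7 = 6 + (-30/7 - 5*N/7) = 12/7 - 5*N/7)
d(g, U) = -101/2 (d(g, U) = -1/2*101 = -101/2)
z(80)/d(T(11, -3), (0 + 4)**2) = (12/7 - 5/7*80)/(-101/2) = (12/7 - 400/7)*(-2/101) = -388/7*(-2/101) = 776/707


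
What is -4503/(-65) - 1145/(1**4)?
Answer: -69922/65 ≈ -1075.7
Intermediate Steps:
-4503/(-65) - 1145/(1**4) = -4503*(-1/65) - 1145/1 = 4503/65 - 1145*1 = 4503/65 - 1145 = -69922/65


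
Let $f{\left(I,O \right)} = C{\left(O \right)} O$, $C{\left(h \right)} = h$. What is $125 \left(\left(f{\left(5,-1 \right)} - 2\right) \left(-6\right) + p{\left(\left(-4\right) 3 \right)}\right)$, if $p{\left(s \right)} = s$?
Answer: $-750$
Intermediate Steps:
$f{\left(I,O \right)} = O^{2}$ ($f{\left(I,O \right)} = O O = O^{2}$)
$125 \left(\left(f{\left(5,-1 \right)} - 2\right) \left(-6\right) + p{\left(\left(-4\right) 3 \right)}\right) = 125 \left(\left(\left(-1\right)^{2} - 2\right) \left(-6\right) - 12\right) = 125 \left(\left(1 - 2\right) \left(-6\right) - 12\right) = 125 \left(\left(-1\right) \left(-6\right) - 12\right) = 125 \left(6 - 12\right) = 125 \left(-6\right) = -750$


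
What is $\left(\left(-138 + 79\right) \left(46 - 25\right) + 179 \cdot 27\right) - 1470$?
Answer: $2124$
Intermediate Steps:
$\left(\left(-138 + 79\right) \left(46 - 25\right) + 179 \cdot 27\right) - 1470 = \left(\left(-59\right) 21 + 4833\right) - 1470 = \left(-1239 + 4833\right) - 1470 = 3594 - 1470 = 2124$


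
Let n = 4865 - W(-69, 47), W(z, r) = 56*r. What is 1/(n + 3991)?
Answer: 1/6224 ≈ 0.00016067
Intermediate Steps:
n = 2233 (n = 4865 - 56*47 = 4865 - 1*2632 = 4865 - 2632 = 2233)
1/(n + 3991) = 1/(2233 + 3991) = 1/6224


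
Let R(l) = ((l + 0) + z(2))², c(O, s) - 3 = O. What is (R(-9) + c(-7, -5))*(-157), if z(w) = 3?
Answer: -5024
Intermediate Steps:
c(O, s) = 3 + O
R(l) = (3 + l)² (R(l) = ((l + 0) + 3)² = (l + 3)² = (3 + l)²)
(R(-9) + c(-7, -5))*(-157) = ((3 - 9)² + (3 - 7))*(-157) = ((-6)² - 4)*(-157) = (36 - 4)*(-157) = 32*(-157) = -5024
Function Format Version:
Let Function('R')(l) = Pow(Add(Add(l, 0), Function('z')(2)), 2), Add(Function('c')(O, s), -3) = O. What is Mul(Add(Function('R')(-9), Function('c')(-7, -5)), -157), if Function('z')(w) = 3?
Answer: -5024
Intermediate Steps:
Function('c')(O, s) = Add(3, O)
Function('R')(l) = Pow(Add(3, l), 2) (Function('R')(l) = Pow(Add(Add(l, 0), 3), 2) = Pow(Add(l, 3), 2) = Pow(Add(3, l), 2))
Mul(Add(Function('R')(-9), Function('c')(-7, -5)), -157) = Mul(Add(Pow(Add(3, -9), 2), Add(3, -7)), -157) = Mul(Add(Pow(-6, 2), -4), -157) = Mul(Add(36, -4), -157) = Mul(32, -157) = -5024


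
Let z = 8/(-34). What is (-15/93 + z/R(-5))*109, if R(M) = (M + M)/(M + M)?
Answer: -22781/527 ≈ -43.228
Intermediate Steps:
z = -4/17 (z = 8*(-1/34) = -4/17 ≈ -0.23529)
R(M) = 1 (R(M) = (2*M)/((2*M)) = (2*M)*(1/(2*M)) = 1)
(-15/93 + z/R(-5))*109 = (-15/93 - 4/17/1)*109 = (-15*1/93 - 4/17*1)*109 = (-5/31 - 4/17)*109 = -209/527*109 = -22781/527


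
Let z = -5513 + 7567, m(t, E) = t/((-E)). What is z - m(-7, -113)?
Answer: 232109/113 ≈ 2054.1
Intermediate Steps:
m(t, E) = -t/E (m(t, E) = t*(-1/E) = -t/E)
z = 2054
z - m(-7, -113) = 2054 - (-1)*(-7)/(-113) = 2054 - (-1)*(-7)*(-1)/113 = 2054 - 1*(-7/113) = 2054 + 7/113 = 232109/113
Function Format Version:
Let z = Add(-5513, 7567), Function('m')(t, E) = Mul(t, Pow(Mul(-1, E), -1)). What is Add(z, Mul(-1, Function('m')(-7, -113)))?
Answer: Rational(232109, 113) ≈ 2054.1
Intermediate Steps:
Function('m')(t, E) = Mul(-1, t, Pow(E, -1)) (Function('m')(t, E) = Mul(t, Mul(-1, Pow(E, -1))) = Mul(-1, t, Pow(E, -1)))
z = 2054
Add(z, Mul(-1, Function('m')(-7, -113))) = Add(2054, Mul(-1, Mul(-1, -7, Pow(-113, -1)))) = Add(2054, Mul(-1, Mul(-1, -7, Rational(-1, 113)))) = Add(2054, Mul(-1, Rational(-7, 113))) = Add(2054, Rational(7, 113)) = Rational(232109, 113)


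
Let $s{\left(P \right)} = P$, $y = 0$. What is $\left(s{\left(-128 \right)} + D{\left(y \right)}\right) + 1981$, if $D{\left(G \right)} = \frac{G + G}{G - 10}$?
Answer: $1853$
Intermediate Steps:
$D{\left(G \right)} = \frac{2 G}{-10 + G}$
$\left(s{\left(-128 \right)} + D{\left(y \right)}\right) + 1981 = \left(-128 + 2 \cdot 0 \frac{1}{-10 + 0}\right) + 1981 = \left(-128 + 2 \cdot 0 \frac{1}{-10}\right) + 1981 = \left(-128 + 2 \cdot 0 \left(- \frac{1}{10}\right)\right) + 1981 = \left(-128 + 0\right) + 1981 = -128 + 1981 = 1853$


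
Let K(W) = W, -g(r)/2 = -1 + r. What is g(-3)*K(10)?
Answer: 80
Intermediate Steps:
g(r) = 2 - 2*r (g(r) = -2*(-1 + r) = 2 - 2*r)
g(-3)*K(10) = (2 - 2*(-3))*10 = (2 + 6)*10 = 8*10 = 80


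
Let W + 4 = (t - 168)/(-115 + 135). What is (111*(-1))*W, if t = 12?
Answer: 6549/5 ≈ 1309.8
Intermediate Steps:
W = -59/5 (W = -4 + (12 - 168)/(-115 + 135) = -4 - 156/20 = -4 - 156*1/20 = -4 - 39/5 = -59/5 ≈ -11.800)
(111*(-1))*W = (111*(-1))*(-59/5) = -111*(-59/5) = 6549/5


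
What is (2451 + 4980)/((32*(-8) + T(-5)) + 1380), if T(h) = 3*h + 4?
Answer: 2477/371 ≈ 6.6766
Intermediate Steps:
T(h) = 4 + 3*h
(2451 + 4980)/((32*(-8) + T(-5)) + 1380) = (2451 + 4980)/((32*(-8) + (4 + 3*(-5))) + 1380) = 7431/((-256 + (4 - 15)) + 1380) = 7431/((-256 - 11) + 1380) = 7431/(-267 + 1380) = 7431/1113 = 7431*(1/1113) = 2477/371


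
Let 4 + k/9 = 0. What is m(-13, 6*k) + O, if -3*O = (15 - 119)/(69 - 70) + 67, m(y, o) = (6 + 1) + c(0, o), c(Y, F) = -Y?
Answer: -50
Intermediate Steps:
k = -36 (k = -36 + 9*0 = -36 + 0 = -36)
m(y, o) = 7 (m(y, o) = (6 + 1) - 1*0 = 7 + 0 = 7)
O = -57 (O = -((15 - 119)/(69 - 70) + 67)/3 = -(-104/(-1) + 67)/3 = -(-104*(-1) + 67)/3 = -(104 + 67)/3 = -1/3*171 = -57)
m(-13, 6*k) + O = 7 - 57 = -50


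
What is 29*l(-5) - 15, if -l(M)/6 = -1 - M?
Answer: -711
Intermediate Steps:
l(M) = 6 + 6*M (l(M) = -6*(-1 - M) = 6 + 6*M)
29*l(-5) - 15 = 29*(6 + 6*(-5)) - 15 = 29*(6 - 30) - 15 = 29*(-24) - 15 = -696 - 15 = -711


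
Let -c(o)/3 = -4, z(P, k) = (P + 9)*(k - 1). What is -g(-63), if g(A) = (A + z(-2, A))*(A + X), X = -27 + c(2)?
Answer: -39858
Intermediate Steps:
z(P, k) = (-1 + k)*(9 + P) (z(P, k) = (9 + P)*(-1 + k) = (-1 + k)*(9 + P))
c(o) = 12 (c(o) = -3*(-4) = 12)
X = -15 (X = -27 + 12 = -15)
g(A) = (-15 + A)*(-7 + 8*A) (g(A) = (A + (-9 - 1*(-2) + 9*A - 2*A))*(A - 15) = (A + (-9 + 2 + 9*A - 2*A))*(-15 + A) = (A + (-7 + 7*A))*(-15 + A) = (-7 + 8*A)*(-15 + A) = (-15 + A)*(-7 + 8*A))
-g(-63) = -(105 - 127*(-63) + 8*(-63)²) = -(105 + 8001 + 8*3969) = -(105 + 8001 + 31752) = -1*39858 = -39858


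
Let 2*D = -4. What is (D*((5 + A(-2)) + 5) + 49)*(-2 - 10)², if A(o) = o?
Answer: 4752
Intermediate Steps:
D = -2 (D = (½)*(-4) = -2)
(D*((5 + A(-2)) + 5) + 49)*(-2 - 10)² = (-2*((5 - 2) + 5) + 49)*(-2 - 10)² = (-2*(3 + 5) + 49)*(-12)² = (-2*8 + 49)*144 = (-16 + 49)*144 = 33*144 = 4752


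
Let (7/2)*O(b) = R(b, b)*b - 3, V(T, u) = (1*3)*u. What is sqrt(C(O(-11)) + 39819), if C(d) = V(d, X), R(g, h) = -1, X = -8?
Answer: sqrt(39795) ≈ 199.49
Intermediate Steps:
V(T, u) = 3*u
O(b) = -6/7 - 2*b/7 (O(b) = 2*(-b - 3)/7 = 2*(-3 - b)/7 = -6/7 - 2*b/7)
C(d) = -24 (C(d) = 3*(-8) = -24)
sqrt(C(O(-11)) + 39819) = sqrt(-24 + 39819) = sqrt(39795)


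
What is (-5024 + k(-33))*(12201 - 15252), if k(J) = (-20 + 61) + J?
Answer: 15303816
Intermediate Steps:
k(J) = 41 + J
(-5024 + k(-33))*(12201 - 15252) = (-5024 + (41 - 33))*(12201 - 15252) = (-5024 + 8)*(-3051) = -5016*(-3051) = 15303816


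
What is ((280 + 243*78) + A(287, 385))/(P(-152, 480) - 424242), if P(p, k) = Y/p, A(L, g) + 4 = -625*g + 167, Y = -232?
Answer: 4203332/8060569 ≈ 0.52147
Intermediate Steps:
A(L, g) = 163 - 625*g (A(L, g) = -4 + (-625*g + 167) = -4 + (167 - 625*g) = 163 - 625*g)
P(p, k) = -232/p
((280 + 243*78) + A(287, 385))/(P(-152, 480) - 424242) = ((280 + 243*78) + (163 - 625*385))/(-232/(-152) - 424242) = ((280 + 18954) + (163 - 240625))/(-232*(-1/152) - 424242) = (19234 - 240462)/(29/19 - 424242) = -221228/(-8060569/19) = -221228*(-19/8060569) = 4203332/8060569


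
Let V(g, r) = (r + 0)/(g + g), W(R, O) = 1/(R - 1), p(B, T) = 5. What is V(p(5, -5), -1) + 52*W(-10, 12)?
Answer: -531/110 ≈ -4.8273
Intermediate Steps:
W(R, O) = 1/(-1 + R)
V(g, r) = r/(2*g) (V(g, r) = r/((2*g)) = r*(1/(2*g)) = r/(2*g))
V(p(5, -5), -1) + 52*W(-10, 12) = (½)*(-1)/5 + 52/(-1 - 10) = (½)*(-1)*(⅕) + 52/(-11) = -⅒ + 52*(-1/11) = -⅒ - 52/11 = -531/110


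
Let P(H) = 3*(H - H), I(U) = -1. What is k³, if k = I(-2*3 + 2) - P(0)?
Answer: -1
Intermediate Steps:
P(H) = 0 (P(H) = 3*0 = 0)
k = -1 (k = -1 - 1*0 = -1 + 0 = -1)
k³ = (-1)³ = -1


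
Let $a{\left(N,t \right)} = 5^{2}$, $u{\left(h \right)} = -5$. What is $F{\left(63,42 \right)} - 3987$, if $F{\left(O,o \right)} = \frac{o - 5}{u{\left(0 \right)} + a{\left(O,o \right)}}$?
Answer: $- \frac{79703}{20} \approx -3985.1$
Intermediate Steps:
$a{\left(N,t \right)} = 25$
$F{\left(O,o \right)} = - \frac{1}{4} + \frac{o}{20}$ ($F{\left(O,o \right)} = \frac{o - 5}{-5 + 25} = \frac{-5 + o}{20} = \left(-5 + o\right) \frac{1}{20} = - \frac{1}{4} + \frac{o}{20}$)
$F{\left(63,42 \right)} - 3987 = \left(- \frac{1}{4} + \frac{1}{20} \cdot 42\right) - 3987 = \left(- \frac{1}{4} + \frac{21}{10}\right) - 3987 = \frac{37}{20} - 3987 = - \frac{79703}{20}$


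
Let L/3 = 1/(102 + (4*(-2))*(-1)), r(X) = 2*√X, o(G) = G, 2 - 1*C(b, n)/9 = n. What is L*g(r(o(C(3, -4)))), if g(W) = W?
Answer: 9*√6/55 ≈ 0.40083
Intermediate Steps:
C(b, n) = 18 - 9*n
L = 3/110 (L = 3/(102 + (4*(-2))*(-1)) = 3/(102 - 8*(-1)) = 3/(102 + 8) = 3/110 ≈ 0.027273)
L*g(r(o(C(3, -4)))) = 3*(2*√(18 - 9*(-4)))/110 = 3*(2*√(18 + 36))/110 = 3*(2*√54)/110 = 3*(2*(3*√6))/110 = 3*(6*√6)/110 = 9*√6/55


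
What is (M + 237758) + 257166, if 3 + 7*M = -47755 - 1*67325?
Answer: 3349385/7 ≈ 4.7848e+5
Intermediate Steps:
M = -115083/7 (M = -3/7 + (-47755 - 1*67325)/7 = -3/7 + (-47755 - 67325)/7 = -3/7 + (1/7)*(-115080) = -3/7 - 16440 = -115083/7 ≈ -16440.)
(M + 237758) + 257166 = (-115083/7 + 237758) + 257166 = 1549223/7 + 257166 = 3349385/7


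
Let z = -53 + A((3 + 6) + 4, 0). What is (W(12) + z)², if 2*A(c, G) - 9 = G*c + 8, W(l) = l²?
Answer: 39601/4 ≈ 9900.3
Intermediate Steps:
A(c, G) = 17/2 + G*c/2 (A(c, G) = 9/2 + (G*c + 8)/2 = 9/2 + (8 + G*c)/2 = 9/2 + (4 + G*c/2) = 17/2 + G*c/2)
z = -89/2 (z = -53 + (17/2 + (½)*0*((3 + 6) + 4)) = -53 + (17/2 + (½)*0*(9 + 4)) = -53 + (17/2 + (½)*0*13) = -53 + (17/2 + 0) = -53 + 17/2 = -89/2 ≈ -44.500)
(W(12) + z)² = (12² - 89/2)² = (144 - 89/2)² = (199/2)² = 39601/4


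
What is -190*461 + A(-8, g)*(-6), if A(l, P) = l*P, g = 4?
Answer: -87398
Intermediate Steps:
A(l, P) = P*l
-190*461 + A(-8, g)*(-6) = -190*461 + (4*(-8))*(-6) = -87590 - 32*(-6) = -87590 + 192 = -87398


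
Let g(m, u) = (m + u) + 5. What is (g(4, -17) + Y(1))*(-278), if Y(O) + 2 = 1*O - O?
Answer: 2780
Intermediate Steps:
g(m, u) = 5 + m + u
Y(O) = -2 (Y(O) = -2 + (1*O - O) = -2 + (O - O) = -2 + 0 = -2)
(g(4, -17) + Y(1))*(-278) = ((5 + 4 - 17) - 2)*(-278) = (-8 - 2)*(-278) = -10*(-278) = 2780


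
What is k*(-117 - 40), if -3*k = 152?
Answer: 23864/3 ≈ 7954.7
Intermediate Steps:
k = -152/3 (k = -⅓*152 = -152/3 ≈ -50.667)
k*(-117 - 40) = -152*(-117 - 40)/3 = -152/3*(-157) = 23864/3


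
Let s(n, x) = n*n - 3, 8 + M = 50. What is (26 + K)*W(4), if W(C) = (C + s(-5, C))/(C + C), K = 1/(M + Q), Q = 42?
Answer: 28405/336 ≈ 84.539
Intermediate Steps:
M = 42 (M = -8 + 50 = 42)
s(n, x) = -3 + n² (s(n, x) = n² - 3 = -3 + n²)
K = 1/84 (K = 1/(42 + 42) = 1/84 ≈ 0.011905)
W(C) = (22 + C)/(2*C) (W(C) = (C + (-3 + (-5)²))/(C + C) = (C + (-3 + 25))/((2*C)) = (C + 22)*(1/(2*C)) = (22 + C)*(1/(2*C)) = (22 + C)/(2*C))
(26 + K)*W(4) = (26 + 1/84)*((½)*(22 + 4)/4) = 2185*((½)*(¼)*26)/84 = (2185/84)*(13/4) = 28405/336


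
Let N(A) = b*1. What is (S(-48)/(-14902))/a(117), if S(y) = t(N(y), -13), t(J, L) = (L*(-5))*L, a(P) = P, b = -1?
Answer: 65/134118 ≈ 0.00048465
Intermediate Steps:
N(A) = -1 (N(A) = -1*1 = -1)
t(J, L) = -5*L**2 (t(J, L) = (-5*L)*L = -5*L**2)
S(y) = -845 (S(y) = -5*(-13)**2 = -5*169 = -845)
(S(-48)/(-14902))/a(117) = -845/(-14902)/117 = -845*(-1/14902)*(1/117) = (845/14902)*(1/117) = 65/134118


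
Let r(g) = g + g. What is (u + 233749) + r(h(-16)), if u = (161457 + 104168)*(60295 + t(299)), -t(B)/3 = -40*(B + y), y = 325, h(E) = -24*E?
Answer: 35906093892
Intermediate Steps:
r(g) = 2*g
t(B) = 39000 + 120*B (t(B) = -(-120)*(B + 325) = -(-120)*(325 + B) = -3*(-13000 - 40*B) = 39000 + 120*B)
u = 35905859375 (u = (161457 + 104168)*(60295 + (39000 + 120*299)) = 265625*(60295 + (39000 + 35880)) = 265625*(60295 + 74880) = 265625*135175 = 35905859375)
(u + 233749) + r(h(-16)) = (35905859375 + 233749) + 2*(-24*(-16)) = 35906093124 + 2*384 = 35906093124 + 768 = 35906093892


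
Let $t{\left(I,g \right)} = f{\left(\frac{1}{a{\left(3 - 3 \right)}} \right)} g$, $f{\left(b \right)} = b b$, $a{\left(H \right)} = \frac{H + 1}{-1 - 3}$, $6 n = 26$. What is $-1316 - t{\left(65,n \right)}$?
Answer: $- \frac{4156}{3} \approx -1385.3$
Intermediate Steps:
$n = \frac{13}{3}$ ($n = \frac{1}{6} \cdot 26 = \frac{13}{3} \approx 4.3333$)
$a{\left(H \right)} = - \frac{1}{4} - \frac{H}{4}$ ($a{\left(H \right)} = \frac{1 + H}{-4} = \left(1 + H\right) \left(- \frac{1}{4}\right) = - \frac{1}{4} - \frac{H}{4}$)
$f{\left(b \right)} = b^{2}$
$t{\left(I,g \right)} = 16 g$ ($t{\left(I,g \right)} = \left(\frac{1}{- \frac{1}{4} - \frac{3 - 3}{4}}\right)^{2} g = \left(\frac{1}{- \frac{1}{4} - 0}\right)^{2} g = \left(\frac{1}{- \frac{1}{4} + 0}\right)^{2} g = \left(\frac{1}{- \frac{1}{4}}\right)^{2} g = \left(-4\right)^{2} g = 16 g$)
$-1316 - t{\left(65,n \right)} = -1316 - 16 \cdot \frac{13}{3} = -1316 - \frac{208}{3} = - \frac{4156}{3}$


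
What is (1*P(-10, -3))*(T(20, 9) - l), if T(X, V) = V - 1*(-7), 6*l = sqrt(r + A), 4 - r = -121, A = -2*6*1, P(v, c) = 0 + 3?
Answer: 48 - sqrt(113)/2 ≈ 42.685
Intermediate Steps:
P(v, c) = 3
A = -12 (A = -12*1 = -12)
r = 125 (r = 4 - 1*(-121) = 4 + 121 = 125)
l = sqrt(113)/6 (l = sqrt(125 - 12)/6 = sqrt(113)/6 ≈ 1.7717)
T(X, V) = 7 + V (T(X, V) = V + 7 = 7 + V)
(1*P(-10, -3))*(T(20, 9) - l) = (1*3)*((7 + 9) - sqrt(113)/6) = 3*(16 - sqrt(113)/6) = 48 - sqrt(113)/2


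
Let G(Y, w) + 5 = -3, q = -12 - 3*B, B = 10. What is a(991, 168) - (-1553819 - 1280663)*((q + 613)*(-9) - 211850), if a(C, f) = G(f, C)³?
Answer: -615051415210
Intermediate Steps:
q = -42 (q = -12 - 3*10 = -12 - 30 = -42)
G(Y, w) = -8 (G(Y, w) = -5 - 3 = -8)
a(C, f) = -512 (a(C, f) = (-8)³ = -512)
a(991, 168) - (-1553819 - 1280663)*((q + 613)*(-9) - 211850) = -512 - (-1553819 - 1280663)*((-42 + 613)*(-9) - 211850) = -512 - (-2834482)*(571*(-9) - 211850) = -512 - (-2834482)*(-5139 - 211850) = -512 - (-2834482)*(-216989) = -512 - 1*615051414698 = -512 - 615051414698 = -615051415210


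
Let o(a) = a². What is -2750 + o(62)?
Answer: 1094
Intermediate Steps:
-2750 + o(62) = -2750 + 62² = -2750 + 3844 = 1094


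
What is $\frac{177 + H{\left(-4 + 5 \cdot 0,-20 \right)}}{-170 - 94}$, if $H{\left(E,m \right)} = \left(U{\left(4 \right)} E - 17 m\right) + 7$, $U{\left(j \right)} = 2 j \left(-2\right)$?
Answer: $- \frac{49}{22} \approx -2.2273$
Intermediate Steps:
$U{\left(j \right)} = - 4 j$
$H{\left(E,m \right)} = 7 - 17 m - 16 E$ ($H{\left(E,m \right)} = \left(\left(-4\right) 4 E - 17 m\right) + 7 = \left(- 16 E - 17 m\right) + 7 = \left(- 17 m - 16 E\right) + 7 = 7 - 17 m - 16 E$)
$\frac{177 + H{\left(-4 + 5 \cdot 0,-20 \right)}}{-170 - 94} = \frac{177 - \left(-347 + 16 \left(-4 + 5 \cdot 0\right)\right)}{-170 - 94} = \frac{177 + \left(7 + 340 - 16 \left(-4 + 0\right)\right)}{-264} = \left(177 + \left(7 + 340 - -64\right)\right) \left(- \frac{1}{264}\right) = \left(177 + \left(7 + 340 + 64\right)\right) \left(- \frac{1}{264}\right) = \left(177 + 411\right) \left(- \frac{1}{264}\right) = 588 \left(- \frac{1}{264}\right) = - \frac{49}{22}$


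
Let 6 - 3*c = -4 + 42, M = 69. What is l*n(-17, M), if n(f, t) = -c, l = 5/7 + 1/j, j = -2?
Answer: 16/7 ≈ 2.2857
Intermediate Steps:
c = -32/3 (c = 2 - (-4 + 42)/3 = 2 - ⅓*38 = 2 - 38/3 = -32/3 ≈ -10.667)
l = 3/14 (l = 5/7 + 1/(-2) = 5*(⅐) + 1*(-½) = 5/7 - ½ = 3/14 ≈ 0.21429)
n(f, t) = 32/3 (n(f, t) = -1*(-32/3) = 32/3)
l*n(-17, M) = (3/14)*(32/3) = 16/7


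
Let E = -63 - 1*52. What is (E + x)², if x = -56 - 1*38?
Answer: 43681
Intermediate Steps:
E = -115 (E = -63 - 52 = -115)
x = -94 (x = -56 - 38 = -94)
(E + x)² = (-115 - 94)² = (-209)² = 43681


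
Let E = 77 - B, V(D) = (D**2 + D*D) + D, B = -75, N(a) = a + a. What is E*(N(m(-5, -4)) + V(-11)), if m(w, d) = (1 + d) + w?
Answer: 32680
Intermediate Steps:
m(w, d) = 1 + d + w
N(a) = 2*a
V(D) = D + 2*D**2 (V(D) = (D**2 + D**2) + D = 2*D**2 + D = D + 2*D**2)
E = 152 (E = 77 - 1*(-75) = 77 + 75 = 152)
E*(N(m(-5, -4)) + V(-11)) = 152*(2*(1 - 4 - 5) - 11*(1 + 2*(-11))) = 152*(2*(-8) - 11*(1 - 22)) = 152*(-16 - 11*(-21)) = 152*(-16 + 231) = 152*215 = 32680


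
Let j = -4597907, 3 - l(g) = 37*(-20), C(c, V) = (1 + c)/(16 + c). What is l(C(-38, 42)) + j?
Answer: -4597164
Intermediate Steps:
C(c, V) = (1 + c)/(16 + c)
l(g) = 743 (l(g) = 3 - 37*(-20) = 3 - 1*(-740) = 3 + 740 = 743)
l(C(-38, 42)) + j = 743 - 4597907 = -4597164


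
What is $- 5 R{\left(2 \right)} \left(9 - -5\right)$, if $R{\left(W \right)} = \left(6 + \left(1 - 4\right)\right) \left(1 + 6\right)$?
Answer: $-1470$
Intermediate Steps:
$R{\left(W \right)} = 21$ ($R{\left(W \right)} = \left(6 + \left(1 - 4\right)\right) 7 = \left(6 - 3\right) 7 = 3 \cdot 7 = 21$)
$- 5 R{\left(2 \right)} \left(9 - -5\right) = \left(-5\right) 21 \left(9 - -5\right) = - 105 \left(9 + 5\right) = \left(-105\right) 14 = -1470$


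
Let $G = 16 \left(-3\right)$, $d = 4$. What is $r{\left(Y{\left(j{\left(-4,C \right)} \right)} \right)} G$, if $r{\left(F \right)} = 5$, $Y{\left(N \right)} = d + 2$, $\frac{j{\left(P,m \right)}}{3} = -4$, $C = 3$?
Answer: $-240$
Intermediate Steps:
$j{\left(P,m \right)} = -12$ ($j{\left(P,m \right)} = 3 \left(-4\right) = -12$)
$Y{\left(N \right)} = 6$ ($Y{\left(N \right)} = 4 + 2 = 6$)
$G = -48$
$r{\left(Y{\left(j{\left(-4,C \right)} \right)} \right)} G = 5 \left(-48\right) = -240$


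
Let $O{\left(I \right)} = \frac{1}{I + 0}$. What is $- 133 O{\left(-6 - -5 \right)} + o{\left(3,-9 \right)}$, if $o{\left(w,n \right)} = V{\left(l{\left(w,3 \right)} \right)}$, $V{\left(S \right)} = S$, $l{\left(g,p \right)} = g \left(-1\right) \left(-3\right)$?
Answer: $142$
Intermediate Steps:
$l{\left(g,p \right)} = 3 g$ ($l{\left(g,p \right)} = - g \left(-3\right) = 3 g$)
$o{\left(w,n \right)} = 3 w$
$O{\left(I \right)} = \frac{1}{I}$
$- 133 O{\left(-6 - -5 \right)} + o{\left(3,-9 \right)} = - \frac{133}{-6 - -5} + 3 \cdot 3 = - \frac{133}{-6 + 5} + 9 = - \frac{133}{-1} + 9 = \left(-133\right) \left(-1\right) + 9 = 133 + 9 = 142$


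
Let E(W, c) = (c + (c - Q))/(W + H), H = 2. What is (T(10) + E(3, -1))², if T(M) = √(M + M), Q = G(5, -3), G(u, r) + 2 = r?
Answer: 509/25 + 12*√5/5 ≈ 25.727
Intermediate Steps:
G(u, r) = -2 + r
Q = -5 (Q = -2 - 3 = -5)
T(M) = √2*√M (T(M) = √(2*M) = √2*√M)
E(W, c) = (5 + 2*c)/(2 + W) (E(W, c) = (c + (c - 1*(-5)))/(W + 2) = (c + (c + 5))/(2 + W) = (c + (5 + c))/(2 + W) = (5 + 2*c)/(2 + W))
(T(10) + E(3, -1))² = (√2*√10 + (5 + 2*(-1))/(2 + 3))² = (2*√5 + (5 - 2)/5)² = (2*√5 + (⅕)*3)² = (2*√5 + ⅗)² = (⅗ + 2*√5)²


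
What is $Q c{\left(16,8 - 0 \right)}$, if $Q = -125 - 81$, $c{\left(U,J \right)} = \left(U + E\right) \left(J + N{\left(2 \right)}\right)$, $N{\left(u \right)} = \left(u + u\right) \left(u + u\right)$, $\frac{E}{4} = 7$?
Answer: $-217536$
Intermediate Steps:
$E = 28$ ($E = 4 \cdot 7 = 28$)
$N{\left(u \right)} = 4 u^{2}$ ($N{\left(u \right)} = 2 u 2 u = 4 u^{2}$)
$c{\left(U,J \right)} = \left(16 + J\right) \left(28 + U\right)$ ($c{\left(U,J \right)} = \left(U + 28\right) \left(J + 4 \cdot 2^{2}\right) = \left(28 + U\right) \left(J + 4 \cdot 4\right) = \left(28 + U\right) \left(J + 16\right) = \left(28 + U\right) \left(16 + J\right) = \left(16 + J\right) \left(28 + U\right)$)
$Q = -206$
$Q c{\left(16,8 - 0 \right)} = - 206 \left(448 + 16 \cdot 16 + 28 \left(8 - 0\right) + \left(8 - 0\right) 16\right) = - 206 \left(448 + 256 + 28 \left(8 + 0\right) + \left(8 + 0\right) 16\right) = - 206 \left(448 + 256 + 28 \cdot 8 + 8 \cdot 16\right) = - 206 \left(448 + 256 + 224 + 128\right) = \left(-206\right) 1056 = -217536$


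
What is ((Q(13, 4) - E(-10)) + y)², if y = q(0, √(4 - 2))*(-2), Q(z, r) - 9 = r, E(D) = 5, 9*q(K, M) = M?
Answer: 5192/81 - 32*√2/9 ≈ 59.070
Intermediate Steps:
q(K, M) = M/9
Q(z, r) = 9 + r
y = -2*√2/9 (y = (√(4 - 2)/9)*(-2) = (√2/9)*(-2) = -2*√2/9 ≈ -0.31427)
((Q(13, 4) - E(-10)) + y)² = (((9 + 4) - 1*5) - 2*√2/9)² = ((13 - 5) - 2*√2/9)² = (8 - 2*√2/9)²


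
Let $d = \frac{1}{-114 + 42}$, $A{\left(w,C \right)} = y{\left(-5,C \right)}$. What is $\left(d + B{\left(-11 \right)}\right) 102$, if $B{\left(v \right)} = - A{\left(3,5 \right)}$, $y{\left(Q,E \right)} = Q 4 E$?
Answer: $\frac{122383}{12} \approx 10199.0$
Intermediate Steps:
$y{\left(Q,E \right)} = 4 E Q$ ($y{\left(Q,E \right)} = 4 Q E = 4 E Q$)
$A{\left(w,C \right)} = - 20 C$ ($A{\left(w,C \right)} = 4 C \left(-5\right) = - 20 C$)
$d = - \frac{1}{72}$ ($d = \frac{1}{-72} = - \frac{1}{72} \approx -0.013889$)
$B{\left(v \right)} = 100$ ($B{\left(v \right)} = - \left(-20\right) 5 = \left(-1\right) \left(-100\right) = 100$)
$\left(d + B{\left(-11 \right)}\right) 102 = \left(- \frac{1}{72} + 100\right) 102 = \frac{7199}{72} \cdot 102 = \frac{122383}{12}$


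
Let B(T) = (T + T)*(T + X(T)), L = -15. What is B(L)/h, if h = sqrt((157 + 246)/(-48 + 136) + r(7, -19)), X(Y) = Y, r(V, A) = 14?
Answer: 120*sqrt(35970)/109 ≈ 208.80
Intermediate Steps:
B(T) = 4*T**2 (B(T) = (T + T)*(T + T) = (2*T)*(2*T) = 4*T**2)
h = sqrt(35970)/44 (h = sqrt((157 + 246)/(-48 + 136) + 14) = sqrt(403/88 + 14) = sqrt(1635/88) = sqrt(35970)/44 ≈ 4.3104)
B(L)/h = (4*(-15)**2)/((sqrt(35970)/44)) = (4*225)*(2*sqrt(35970)/1635) = 900*(2*sqrt(35970)/1635) = 120*sqrt(35970)/109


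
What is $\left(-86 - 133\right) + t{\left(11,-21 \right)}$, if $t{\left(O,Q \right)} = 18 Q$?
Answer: $-597$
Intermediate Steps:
$\left(-86 - 133\right) + t{\left(11,-21 \right)} = \left(-86 - 133\right) + 18 \left(-21\right) = -219 - 378 = -597$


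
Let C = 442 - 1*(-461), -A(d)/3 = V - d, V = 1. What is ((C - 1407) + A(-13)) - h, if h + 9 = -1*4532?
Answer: 3995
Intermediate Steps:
A(d) = -3 + 3*d (A(d) = -3*(1 - d) = -3 + 3*d)
C = 903 (C = 442 + 461 = 903)
h = -4541 (h = -9 - 1*4532 = -9 - 4532 = -4541)
((C - 1407) + A(-13)) - h = ((903 - 1407) + (-3 + 3*(-13))) - 1*(-4541) = (-504 + (-3 - 39)) + 4541 = (-504 - 42) + 4541 = -546 + 4541 = 3995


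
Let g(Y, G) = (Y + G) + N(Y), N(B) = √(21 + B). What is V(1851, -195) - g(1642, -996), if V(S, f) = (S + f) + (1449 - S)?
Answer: 608 - √1663 ≈ 567.22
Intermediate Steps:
V(S, f) = 1449 + f
g(Y, G) = G + Y + √(21 + Y) (g(Y, G) = (Y + G) + √(21 + Y) = (G + Y) + √(21 + Y) = G + Y + √(21 + Y))
V(1851, -195) - g(1642, -996) = (1449 - 195) - (-996 + 1642 + √(21 + 1642)) = 1254 - (-996 + 1642 + √1663) = 1254 - (646 + √1663) = 1254 + (-646 - √1663) = 608 - √1663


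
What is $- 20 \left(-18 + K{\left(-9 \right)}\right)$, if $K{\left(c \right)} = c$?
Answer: $540$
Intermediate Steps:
$- 20 \left(-18 + K{\left(-9 \right)}\right) = - 20 \left(-18 - 9\right) = \left(-20\right) \left(-27\right) = 540$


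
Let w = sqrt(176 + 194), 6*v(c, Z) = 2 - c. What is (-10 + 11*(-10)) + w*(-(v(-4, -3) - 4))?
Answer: -120 + 3*sqrt(370) ≈ -62.294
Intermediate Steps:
v(c, Z) = 1/3 - c/6 (v(c, Z) = (2 - c)/6 = 1/3 - c/6)
w = sqrt(370) ≈ 19.235
(-10 + 11*(-10)) + w*(-(v(-4, -3) - 4)) = (-10 + 11*(-10)) + sqrt(370)*(-((1/3 - 1/6*(-4)) - 4)) = (-10 - 110) + sqrt(370)*(-((1/3 + 2/3) - 4)) = -120 + sqrt(370)*(-(1 - 4)) = -120 + sqrt(370)*(-1*(-3)) = -120 + sqrt(370)*3 = -120 + 3*sqrt(370)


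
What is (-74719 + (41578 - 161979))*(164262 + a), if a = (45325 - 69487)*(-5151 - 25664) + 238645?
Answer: -145355607307440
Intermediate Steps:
a = 744790675 (a = -24162*(-30815) + 238645 = 744552030 + 238645 = 744790675)
(-74719 + (41578 - 161979))*(164262 + a) = (-74719 + (41578 - 161979))*(164262 + 744790675) = (-74719 - 120401)*744954937 = -195120*744954937 = -145355607307440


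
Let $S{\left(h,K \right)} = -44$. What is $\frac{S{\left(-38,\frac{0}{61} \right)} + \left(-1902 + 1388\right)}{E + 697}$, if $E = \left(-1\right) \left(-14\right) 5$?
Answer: $- \frac{558}{767} \approx -0.72751$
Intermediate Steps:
$E = 70$ ($E = 14 \cdot 5 = 70$)
$\frac{S{\left(-38,\frac{0}{61} \right)} + \left(-1902 + 1388\right)}{E + 697} = \frac{-44 + \left(-1902 + 1388\right)}{70 + 697} = \frac{-44 - 514}{767} = \left(-558\right) \frac{1}{767} = - \frac{558}{767}$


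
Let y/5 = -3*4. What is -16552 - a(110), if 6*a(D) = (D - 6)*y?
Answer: -15512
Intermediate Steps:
y = -60 (y = 5*(-3*4) = 5*(-12) = -60)
a(D) = 60 - 10*D (a(D) = ((D - 6)*(-60))/6 = ((-6 + D)*(-60))/6 = (360 - 60*D)/6 = 60 - 10*D)
-16552 - a(110) = -16552 - (60 - 10*110) = -16552 - (60 - 1100) = -16552 - 1*(-1040) = -16552 + 1040 = -15512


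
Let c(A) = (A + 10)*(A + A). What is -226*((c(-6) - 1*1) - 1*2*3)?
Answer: 12430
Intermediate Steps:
c(A) = 2*A*(10 + A) (c(A) = (10 + A)*(2*A) = 2*A*(10 + A))
-226*((c(-6) - 1*1) - 1*2*3) = -226*((2*(-6)*(10 - 6) - 1*1) - 1*2*3) = -226*((2*(-6)*4 - 1) - 2*3) = -226*((-48 - 1) - 6) = -226*(-49 - 6) = -226*(-55) = 12430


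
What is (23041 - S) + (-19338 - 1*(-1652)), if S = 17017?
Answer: -11662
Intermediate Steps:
(23041 - S) + (-19338 - 1*(-1652)) = (23041 - 1*17017) + (-19338 - 1*(-1652)) = (23041 - 17017) + (-19338 + 1652) = 6024 - 17686 = -11662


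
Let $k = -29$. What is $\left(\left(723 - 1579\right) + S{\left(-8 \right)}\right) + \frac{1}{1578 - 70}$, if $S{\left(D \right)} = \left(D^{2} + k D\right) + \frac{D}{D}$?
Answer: $- \frac{842971}{1508} \approx -559.0$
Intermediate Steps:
$S{\left(D \right)} = 1 + D^{2} - 29 D$ ($S{\left(D \right)} = \left(D^{2} - 29 D\right) + \frac{D}{D} = \left(D^{2} - 29 D\right) + 1 = 1 + D^{2} - 29 D$)
$\left(\left(723 - 1579\right) + S{\left(-8 \right)}\right) + \frac{1}{1578 - 70} = \left(\left(723 - 1579\right) + \left(1 + \left(-8\right)^{2} - -232\right)\right) + \frac{1}{1578 - 70} = \left(\left(723 - 1579\right) + \left(1 + 64 + 232\right)\right) + \frac{1}{1508} = \left(-856 + 297\right) + \frac{1}{1508} = -559 + \frac{1}{1508} = - \frac{842971}{1508}$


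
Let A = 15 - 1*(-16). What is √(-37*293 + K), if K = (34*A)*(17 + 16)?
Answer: √23941 ≈ 154.73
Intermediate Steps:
A = 31 (A = 15 + 16 = 31)
K = 34782 (K = (34*31)*(17 + 16) = 1054*33 = 34782)
√(-37*293 + K) = √(-37*293 + 34782) = √(-10841 + 34782) = √23941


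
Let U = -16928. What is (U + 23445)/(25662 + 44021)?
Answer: 6517/69683 ≈ 0.093524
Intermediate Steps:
(U + 23445)/(25662 + 44021) = (-16928 + 23445)/(25662 + 44021) = 6517/69683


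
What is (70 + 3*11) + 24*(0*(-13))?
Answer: 103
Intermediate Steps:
(70 + 3*11) + 24*(0*(-13)) = (70 + 33) + 24*0 = 103 + 0 = 103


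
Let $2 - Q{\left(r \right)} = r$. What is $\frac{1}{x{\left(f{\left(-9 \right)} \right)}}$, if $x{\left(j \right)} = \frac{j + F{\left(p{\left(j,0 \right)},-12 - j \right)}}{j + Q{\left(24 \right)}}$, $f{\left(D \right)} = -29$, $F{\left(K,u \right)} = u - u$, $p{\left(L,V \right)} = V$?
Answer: $\frac{51}{29} \approx 1.7586$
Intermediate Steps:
$Q{\left(r \right)} = 2 - r$
$F{\left(K,u \right)} = 0$
$x{\left(j \right)} = \frac{j}{-22 + j}$ ($x{\left(j \right)} = \frac{j + 0}{j + \left(2 - 24\right)} = \frac{j}{j + \left(2 - 24\right)} = \frac{j}{j - 22} = \frac{j}{-22 + j}$)
$\frac{1}{x{\left(f{\left(-9 \right)} \right)}} = \frac{1}{\left(-29\right) \frac{1}{-22 - 29}} = \frac{1}{\left(-29\right) \frac{1}{-51}} = \frac{1}{\left(-29\right) \left(- \frac{1}{51}\right)} = \frac{1}{\frac{29}{51}} = \frac{51}{29}$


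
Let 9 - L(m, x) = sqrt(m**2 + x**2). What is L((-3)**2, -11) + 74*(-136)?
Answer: -10055 - sqrt(202) ≈ -10069.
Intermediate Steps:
L(m, x) = 9 - sqrt(m**2 + x**2)
L((-3)**2, -11) + 74*(-136) = (9 - sqrt(((-3)**2)**2 + (-11)**2)) + 74*(-136) = (9 - sqrt(9**2 + 121)) - 10064 = (9 - sqrt(81 + 121)) - 10064 = (9 - sqrt(202)) - 10064 = -10055 - sqrt(202)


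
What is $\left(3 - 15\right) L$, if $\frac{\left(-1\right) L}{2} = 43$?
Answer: $1032$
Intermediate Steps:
$L = -86$ ($L = \left(-2\right) 43 = -86$)
$\left(3 - 15\right) L = \left(3 - 15\right) \left(-86\right) = \left(-12\right) \left(-86\right) = 1032$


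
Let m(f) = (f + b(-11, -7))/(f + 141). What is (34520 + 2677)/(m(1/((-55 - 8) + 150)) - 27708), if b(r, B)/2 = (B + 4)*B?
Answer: -456332796/339918089 ≈ -1.3425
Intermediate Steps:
b(r, B) = 2*B*(4 + B) (b(r, B) = 2*((B + 4)*B) = 2*((4 + B)*B) = 2*(B*(4 + B)) = 2*B*(4 + B))
m(f) = (42 + f)/(141 + f) (m(f) = (f + 2*(-7)*(4 - 7))/(f + 141) = (f + 2*(-7)*(-3))/(141 + f) = (f + 42)/(141 + f) = (42 + f)/(141 + f))
(34520 + 2677)/(m(1/((-55 - 8) + 150)) - 27708) = (34520 + 2677)/((42 + 1/((-55 - 8) + 150))/(141 + 1/((-55 - 8) + 150)) - 27708) = 37197/((42 + 1/(-63 + 150))/(141 + 1/(-63 + 150)) - 27708) = 37197/((42 + 1/87)/(141 + 1/87) - 27708) = 37197/((3655/87)/(12268/87) - 27708) = 37197/((87/12268)*(3655/87) - 27708) = 37197/(3655/12268 - 27708) = 37197/(-339918089/12268) = 37197*(-12268/339918089) = -456332796/339918089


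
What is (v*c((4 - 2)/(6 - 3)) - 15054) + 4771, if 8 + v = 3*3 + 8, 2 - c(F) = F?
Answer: -10271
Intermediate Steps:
c(F) = 2 - F
v = 9 (v = -8 + (3*3 + 8) = -8 + (9 + 8) = -8 + 17 = 9)
(v*c((4 - 2)/(6 - 3)) - 15054) + 4771 = (9*(2 - (4 - 2)/(6 - 3)) - 15054) + 4771 = (9*(2 - 2/3) - 15054) + 4771 = (9*(4/3) - 15054) + 4771 = (12 - 15054) + 4771 = -15042 + 4771 = -10271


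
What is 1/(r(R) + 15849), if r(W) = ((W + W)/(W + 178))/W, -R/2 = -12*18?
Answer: 305/4833946 ≈ 6.3095e-5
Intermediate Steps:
R = 432 (R = -(-24)*18 = -2*(-216) = 432)
r(W) = 2/(178 + W) (r(W) = ((2*W)/(178 + W))/W = (2*W/(178 + W))/W = 2/(178 + W))
1/(r(R) + 15849) = 1/(2/(178 + 432) + 15849) = 1/(2/610 + 15849) = 1/(2*(1/610) + 15849) = 1/(1/305 + 15849) = 1/(4833946/305) = 305/4833946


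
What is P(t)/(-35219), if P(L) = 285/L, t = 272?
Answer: -285/9579568 ≈ -2.9751e-5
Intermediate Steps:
P(t)/(-35219) = (285/272)/(-35219) = (285*(1/272))*(-1/35219) = (285/272)*(-1/35219) = -285/9579568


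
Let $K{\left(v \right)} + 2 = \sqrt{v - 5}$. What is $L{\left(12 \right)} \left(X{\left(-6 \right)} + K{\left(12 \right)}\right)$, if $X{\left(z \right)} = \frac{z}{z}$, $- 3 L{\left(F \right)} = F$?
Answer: $4 - 4 \sqrt{7} \approx -6.583$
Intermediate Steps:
$L{\left(F \right)} = - \frac{F}{3}$
$X{\left(z \right)} = 1$
$K{\left(v \right)} = -2 + \sqrt{-5 + v}$ ($K{\left(v \right)} = -2 + \sqrt{v - 5} = -2 + \sqrt{-5 + v}$)
$L{\left(12 \right)} \left(X{\left(-6 \right)} + K{\left(12 \right)}\right) = \left(- \frac{1}{3}\right) 12 \left(1 - \left(2 - \sqrt{-5 + 12}\right)\right) = - 4 \left(1 - \left(2 - \sqrt{7}\right)\right) = - 4 \left(-1 + \sqrt{7}\right) = 4 - 4 \sqrt{7}$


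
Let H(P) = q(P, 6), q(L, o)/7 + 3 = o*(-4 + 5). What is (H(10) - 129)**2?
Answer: 11664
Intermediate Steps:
q(L, o) = -21 + 7*o (q(L, o) = -21 + 7*(o*(-4 + 5)) = -21 + 7*(o*1) = -21 + 7*o)
H(P) = 21 (H(P) = -21 + 7*6 = -21 + 42 = 21)
(H(10) - 129)**2 = (21 - 129)**2 = (-108)**2 = 11664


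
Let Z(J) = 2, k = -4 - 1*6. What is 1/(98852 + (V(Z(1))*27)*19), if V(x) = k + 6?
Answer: 1/96800 ≈ 1.0331e-5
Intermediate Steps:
k = -10 (k = -4 - 6 = -10)
V(x) = -4 (V(x) = -10 + 6 = -4)
1/(98852 + (V(Z(1))*27)*19) = 1/(98852 - 4*27*19) = 1/(98852 - 108*19) = 1/(98852 - 2052) = 1/96800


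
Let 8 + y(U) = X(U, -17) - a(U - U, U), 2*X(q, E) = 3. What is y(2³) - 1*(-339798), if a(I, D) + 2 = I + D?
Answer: 679571/2 ≈ 3.3979e+5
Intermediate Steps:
X(q, E) = 3/2 (X(q, E) = (½)*3 = 3/2)
a(I, D) = -2 + D + I (a(I, D) = -2 + (I + D) = -2 + (D + I) = -2 + D + I)
y(U) = -9/2 - U (y(U) = -8 + (3/2 - (-2 + U + (U - U))) = -8 + (3/2 - (-2 + U + 0)) = -8 + (3/2 - (-2 + U)) = -8 + (3/2 + (2 - U)) = -8 + (7/2 - U) = -9/2 - U)
y(2³) - 1*(-339798) = (-9/2 - 1*2³) - 1*(-339798) = (-9/2 - 1*8) + 339798 = (-9/2 - 8) + 339798 = -25/2 + 339798 = 679571/2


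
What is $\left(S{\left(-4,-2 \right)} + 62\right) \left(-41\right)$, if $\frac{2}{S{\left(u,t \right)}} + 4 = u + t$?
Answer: $- \frac{12669}{5} \approx -2533.8$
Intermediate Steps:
$S{\left(u,t \right)} = \frac{2}{-4 + t + u}$ ($S{\left(u,t \right)} = \frac{2}{-4 + \left(u + t\right)} = \frac{2}{-4 + \left(t + u\right)} = \frac{2}{-4 + t + u}$)
$\left(S{\left(-4,-2 \right)} + 62\right) \left(-41\right) = \left(\frac{2}{-4 - 2 - 4} + 62\right) \left(-41\right) = \left(\frac{2}{-10} + 62\right) \left(-41\right) = \left(2 \left(- \frac{1}{10}\right) + 62\right) \left(-41\right) = \left(- \frac{1}{5} + 62\right) \left(-41\right) = \frac{309}{5} \left(-41\right) = - \frac{12669}{5}$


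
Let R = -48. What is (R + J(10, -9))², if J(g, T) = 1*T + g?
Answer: 2209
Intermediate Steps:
J(g, T) = T + g
(R + J(10, -9))² = (-48 + (-9 + 10))² = (-48 + 1)² = (-47)² = 2209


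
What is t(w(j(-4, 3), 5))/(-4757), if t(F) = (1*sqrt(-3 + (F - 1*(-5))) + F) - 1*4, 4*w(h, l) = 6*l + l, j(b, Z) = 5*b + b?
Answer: -19/19028 - sqrt(43)/9514 ≈ -0.0016878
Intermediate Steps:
j(b, Z) = 6*b
w(h, l) = 7*l/4 (w(h, l) = (6*l + l)/4 = (7*l)/4 = 7*l/4)
t(F) = -4 + F + sqrt(2 + F) (t(F) = (1*sqrt(-3 + (F + 5)) + F) - 4 = (1*sqrt(-3 + (5 + F)) + F) - 4 = (1*sqrt(2 + F) + F) - 4 = (sqrt(2 + F) + F) - 4 = (F + sqrt(2 + F)) - 4 = -4 + F + sqrt(2 + F))
t(w(j(-4, 3), 5))/(-4757) = (-4 + (7/4)*5 + sqrt(2 + (7/4)*5))/(-4757) = (-4 + 35/4 + sqrt(2 + 35/4))*(-1/4757) = (-4 + 35/4 + sqrt(43/4))*(-1/4757) = (-4 + 35/4 + sqrt(43)/2)*(-1/4757) = (19/4 + sqrt(43)/2)*(-1/4757) = -19/19028 - sqrt(43)/9514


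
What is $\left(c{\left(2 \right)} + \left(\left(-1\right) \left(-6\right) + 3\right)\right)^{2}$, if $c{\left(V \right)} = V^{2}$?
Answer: $169$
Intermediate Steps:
$\left(c{\left(2 \right)} + \left(\left(-1\right) \left(-6\right) + 3\right)\right)^{2} = \left(2^{2} + \left(\left(-1\right) \left(-6\right) + 3\right)\right)^{2} = \left(4 + \left(6 + 3\right)\right)^{2} = \left(4 + 9\right)^{2} = 13^{2} = 169$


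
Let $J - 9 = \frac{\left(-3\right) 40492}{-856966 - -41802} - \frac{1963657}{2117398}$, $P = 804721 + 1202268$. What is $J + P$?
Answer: $\frac{866032659341050539}{431506655818} \approx 2.007 \cdot 10^{6}$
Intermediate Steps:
$P = 2006989$
$J = \frac{3547687538537}{431506655818}$ ($J = 9 - \left(\frac{1963657}{2117398} - \frac{\left(-3\right) 40492}{-856966 - -41802}\right) = 9 - \left(\frac{1963657}{2117398} + \frac{121476}{-856966 + 41802}\right) = 9 - \left(\frac{1963657}{2117398} + \frac{121476}{-815164}\right) = 9 - \frac{335872363825}{431506655818} = \frac{3547687538537}{431506655818} \approx 8.2216$)
$J + P = \frac{3547687538537}{431506655818} + 2006989 = \frac{866032659341050539}{431506655818}$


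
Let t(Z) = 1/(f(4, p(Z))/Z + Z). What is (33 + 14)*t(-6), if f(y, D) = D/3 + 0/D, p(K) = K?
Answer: -141/17 ≈ -8.2941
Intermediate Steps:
f(y, D) = D/3 (f(y, D) = D*(⅓) + 0 = D/3 + 0 = D/3)
t(Z) = 1/(⅓ + Z) (t(Z) = 1/((Z/3)/Z + Z) = 1/(⅓ + Z))
(33 + 14)*t(-6) = (33 + 14)*(3/(1 + 3*(-6))) = 47*(3/(1 - 18)) = 47*(3/(-17)) = 47*(3*(-1/17)) = 47*(-3/17) = -141/17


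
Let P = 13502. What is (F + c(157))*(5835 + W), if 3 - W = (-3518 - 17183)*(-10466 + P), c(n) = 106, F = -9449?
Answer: -587245613382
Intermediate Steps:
W = 62848239 (W = 3 - (-3518 - 17183)*(-10466 + 13502) = 3 - (-20701)*3036 = 3 - 1*(-62848236) = 3 + 62848236 = 62848239)
(F + c(157))*(5835 + W) = (-9449 + 106)*(5835 + 62848239) = -9343*62854074 = -587245613382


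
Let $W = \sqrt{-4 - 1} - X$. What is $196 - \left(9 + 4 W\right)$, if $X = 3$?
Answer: $199 - 4 i \sqrt{5} \approx 199.0 - 8.9443 i$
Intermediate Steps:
$W = -3 + i \sqrt{5}$ ($W = \sqrt{-4 - 1} - 3 = \sqrt{-5} - 3 = i \sqrt{5} - 3 = -3 + i \sqrt{5} \approx -3.0 + 2.2361 i$)
$196 - \left(9 + 4 W\right) = 196 - \left(9 + 4 \left(-3 + i \sqrt{5}\right)\right) = 196 - \left(-3 + 4 i \sqrt{5}\right) = 196 + \left(3 - 4 i \sqrt{5}\right) = 199 - 4 i \sqrt{5}$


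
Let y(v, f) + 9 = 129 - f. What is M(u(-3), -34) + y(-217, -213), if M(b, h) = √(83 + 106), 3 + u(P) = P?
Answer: 333 + 3*√21 ≈ 346.75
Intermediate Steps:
y(v, f) = 120 - f (y(v, f) = -9 + (129 - f) = 120 - f)
u(P) = -3 + P
M(b, h) = 3*√21 (M(b, h) = √189 = 3*√21)
M(u(-3), -34) + y(-217, -213) = 3*√21 + (120 - 1*(-213)) = 3*√21 + (120 + 213) = 3*√21 + 333 = 333 + 3*√21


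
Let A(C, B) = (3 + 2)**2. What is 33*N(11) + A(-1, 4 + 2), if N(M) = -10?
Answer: -305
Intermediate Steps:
A(C, B) = 25 (A(C, B) = 5**2 = 25)
33*N(11) + A(-1, 4 + 2) = 33*(-10) + 25 = -330 + 25 = -305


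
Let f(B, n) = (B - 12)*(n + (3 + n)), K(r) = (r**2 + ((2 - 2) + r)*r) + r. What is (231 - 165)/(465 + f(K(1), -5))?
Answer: 1/8 ≈ 0.12500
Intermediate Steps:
K(r) = r + 2*r**2 (K(r) = (r**2 + (0 + r)*r) + r = (r**2 + r*r) + r = (r**2 + r**2) + r = 2*r**2 + r = r + 2*r**2)
f(B, n) = (-12 + B)*(3 + 2*n)
(231 - 165)/(465 + f(K(1), -5)) = (231 - 165)/(465 + (-36 - 24*(-5) + 3*(1*(1 + 2*1)) + 2*(1*(1 + 2*1))*(-5))) = 66/(465 + (-36 + 120 + 3*(1*(1 + 2)) + 2*(1*(1 + 2))*(-5))) = 66/(465 + (-36 + 120 + 3*(1*3) + 2*(1*3)*(-5))) = 66/(465 + (-36 + 120 + 3*3 + 2*3*(-5))) = 66/(465 + (-36 + 120 + 9 - 30)) = 66/(465 + 63) = 66/528 = 66*(1/528) = 1/8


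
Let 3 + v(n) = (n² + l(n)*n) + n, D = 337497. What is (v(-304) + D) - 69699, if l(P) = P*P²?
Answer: 8541076963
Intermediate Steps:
l(P) = P³
v(n) = -3 + n + n² + n⁴ (v(n) = -3 + ((n² + n³*n) + n) = -3 + ((n² + n⁴) + n) = -3 + (n + n² + n⁴) = -3 + n + n² + n⁴)
(v(-304) + D) - 69699 = ((-3 - 304 + (-304)² + (-304)⁴) + 337497) - 69699 = ((-3 - 304 + 92416 + 8540717056) + 337497) - 69699 = (8540809165 + 337497) - 69699 = 8541146662 - 69699 = 8541076963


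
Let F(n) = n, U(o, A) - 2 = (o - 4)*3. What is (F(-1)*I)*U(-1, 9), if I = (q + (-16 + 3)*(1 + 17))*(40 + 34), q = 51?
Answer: -176046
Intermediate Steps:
U(o, A) = -10 + 3*o (U(o, A) = 2 + (o - 4)*3 = 2 + (-4 + o)*3 = 2 + (-12 + 3*o) = -10 + 3*o)
I = -13542 (I = (51 + (-16 + 3)*(1 + 17))*(40 + 34) = (51 - 13*18)*74 = (51 - 234)*74 = -183*74 = -13542)
(F(-1)*I)*U(-1, 9) = (-1*(-13542))*(-10 + 3*(-1)) = 13542*(-10 - 3) = 13542*(-13) = -176046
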